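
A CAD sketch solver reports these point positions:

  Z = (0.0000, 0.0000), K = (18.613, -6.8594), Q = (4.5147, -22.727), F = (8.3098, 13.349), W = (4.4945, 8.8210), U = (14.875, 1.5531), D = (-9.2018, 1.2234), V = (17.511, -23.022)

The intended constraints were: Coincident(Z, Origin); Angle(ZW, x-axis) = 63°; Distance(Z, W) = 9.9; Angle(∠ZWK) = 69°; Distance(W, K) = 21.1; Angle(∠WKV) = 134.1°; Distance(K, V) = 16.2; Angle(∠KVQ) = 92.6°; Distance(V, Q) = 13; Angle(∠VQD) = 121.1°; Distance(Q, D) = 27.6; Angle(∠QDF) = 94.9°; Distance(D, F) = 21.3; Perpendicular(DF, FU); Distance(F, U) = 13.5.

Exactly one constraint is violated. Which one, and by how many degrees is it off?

Perpendicular(DF, FU) — off by 5.60°.

Z = (0.00, 0.00) ✓; ZW at 63.00° ✓; |ZW| = 9.900 ✓; ∠ZWK = 69.00° ✓; |WK| = 21.10 ✓; ∠WKV = 134.1° ✓; |KV| = 16.20 ✓; ∠KVQ = 92.60° ✓; |VQ| = 13.00 ✓; ∠VQD = 121.1° ✓; |QD| = 27.60 ✓; ∠QDF = 94.90° ✓; |DF| = 21.30 ✓; ∠(DF, FU) = 95.60° ✗; |FU| = 13.50 ✓.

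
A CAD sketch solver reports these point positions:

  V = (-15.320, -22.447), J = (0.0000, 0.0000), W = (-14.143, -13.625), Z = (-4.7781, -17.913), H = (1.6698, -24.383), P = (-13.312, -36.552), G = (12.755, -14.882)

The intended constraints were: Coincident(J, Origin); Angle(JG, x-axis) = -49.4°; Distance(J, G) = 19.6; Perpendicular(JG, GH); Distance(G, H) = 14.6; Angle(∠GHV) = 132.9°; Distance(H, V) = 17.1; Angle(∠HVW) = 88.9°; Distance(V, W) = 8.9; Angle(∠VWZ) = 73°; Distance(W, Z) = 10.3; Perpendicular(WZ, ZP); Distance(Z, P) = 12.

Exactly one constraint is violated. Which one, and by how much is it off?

Distance(Z, P) = 12 — off by 8.50.

J = (0.00, 0.00) ✓; JG at -49.40° ✓; |JG| = 19.60 ✓; ∠(JG, GH) = 90.00° ✓; |GH| = 14.60 ✓; ∠GHV = 132.9° ✓; |HV| = 17.10 ✓; ∠HVW = 88.90° ✓; |VW| = 8.900 ✓; ∠VWZ = 73.00° ✓; |WZ| = 10.30 ✓; ∠(WZ, ZP) = 90.00° ✓; |ZP| = 20.50 ✗.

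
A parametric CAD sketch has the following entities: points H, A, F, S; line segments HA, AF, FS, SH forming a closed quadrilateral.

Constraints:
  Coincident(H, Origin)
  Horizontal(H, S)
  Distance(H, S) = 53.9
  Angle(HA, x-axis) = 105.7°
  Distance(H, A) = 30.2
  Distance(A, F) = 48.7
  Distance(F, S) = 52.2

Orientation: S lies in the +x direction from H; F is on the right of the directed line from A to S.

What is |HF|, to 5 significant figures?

18.500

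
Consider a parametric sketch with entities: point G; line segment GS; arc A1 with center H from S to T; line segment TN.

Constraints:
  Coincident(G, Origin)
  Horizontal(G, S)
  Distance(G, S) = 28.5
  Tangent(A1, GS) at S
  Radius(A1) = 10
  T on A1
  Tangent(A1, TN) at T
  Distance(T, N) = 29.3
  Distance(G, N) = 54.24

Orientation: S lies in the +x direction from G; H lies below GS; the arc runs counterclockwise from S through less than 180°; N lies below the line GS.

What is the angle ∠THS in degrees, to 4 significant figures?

124.5°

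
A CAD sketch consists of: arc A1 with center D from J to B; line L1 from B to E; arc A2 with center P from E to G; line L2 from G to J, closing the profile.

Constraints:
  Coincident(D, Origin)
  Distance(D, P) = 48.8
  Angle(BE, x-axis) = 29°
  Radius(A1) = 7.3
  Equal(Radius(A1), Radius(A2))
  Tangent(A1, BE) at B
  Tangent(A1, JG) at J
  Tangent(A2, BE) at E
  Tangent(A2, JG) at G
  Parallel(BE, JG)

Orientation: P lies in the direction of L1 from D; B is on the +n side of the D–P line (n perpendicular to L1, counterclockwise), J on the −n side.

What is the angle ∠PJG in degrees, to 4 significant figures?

8.508°

Tangency of A1 to both parallel lines with radius 7.3 puts B and J at D ± 7.3·n: B = (-3.539, 6.385), J = (3.539, -6.385). Equal radii place E and G the same way about P: E = P + 7.3·n = (39.14, 30.04), G = P − 7.3·n = (46.22, 17.27). Then cos ∠PJG = JP·JG / (|JP||JG|), giving 8.508°.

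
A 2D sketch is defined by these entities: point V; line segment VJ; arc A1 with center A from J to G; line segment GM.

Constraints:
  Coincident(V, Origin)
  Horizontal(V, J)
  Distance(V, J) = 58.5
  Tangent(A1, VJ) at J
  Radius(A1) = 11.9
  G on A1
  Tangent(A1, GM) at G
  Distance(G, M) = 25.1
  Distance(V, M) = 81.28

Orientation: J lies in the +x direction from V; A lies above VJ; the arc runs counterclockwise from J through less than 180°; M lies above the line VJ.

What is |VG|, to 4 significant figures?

71.12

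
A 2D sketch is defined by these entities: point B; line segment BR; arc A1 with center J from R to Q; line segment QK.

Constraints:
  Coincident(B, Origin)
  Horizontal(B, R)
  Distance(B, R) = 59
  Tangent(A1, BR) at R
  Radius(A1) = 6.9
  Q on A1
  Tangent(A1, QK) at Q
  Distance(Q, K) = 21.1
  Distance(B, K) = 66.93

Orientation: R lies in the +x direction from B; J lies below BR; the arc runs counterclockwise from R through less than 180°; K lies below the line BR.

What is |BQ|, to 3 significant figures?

53.4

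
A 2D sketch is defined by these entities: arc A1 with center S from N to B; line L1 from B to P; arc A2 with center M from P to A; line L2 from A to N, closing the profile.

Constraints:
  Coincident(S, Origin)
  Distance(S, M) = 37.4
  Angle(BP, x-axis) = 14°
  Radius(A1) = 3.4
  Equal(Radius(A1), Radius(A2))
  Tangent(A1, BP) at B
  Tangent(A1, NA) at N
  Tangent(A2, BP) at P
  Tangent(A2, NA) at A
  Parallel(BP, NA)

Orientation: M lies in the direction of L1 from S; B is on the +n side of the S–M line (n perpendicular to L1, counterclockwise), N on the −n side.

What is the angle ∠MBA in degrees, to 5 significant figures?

5.1104°

Tangency of A1 to both parallel lines with radius 3.4 puts B and N at S ± 3.4·n: B = (-0.82253, 3.2990), N = (0.82253, -3.2990). Equal radii place P and A the same way about M: P = M + 3.4·n = (35.467, 12.347), A = M − 3.4·n = (37.112, 5.7489). Then cos ∠MBA = BM·BA / (|BM||BA|), giving 5.1104°.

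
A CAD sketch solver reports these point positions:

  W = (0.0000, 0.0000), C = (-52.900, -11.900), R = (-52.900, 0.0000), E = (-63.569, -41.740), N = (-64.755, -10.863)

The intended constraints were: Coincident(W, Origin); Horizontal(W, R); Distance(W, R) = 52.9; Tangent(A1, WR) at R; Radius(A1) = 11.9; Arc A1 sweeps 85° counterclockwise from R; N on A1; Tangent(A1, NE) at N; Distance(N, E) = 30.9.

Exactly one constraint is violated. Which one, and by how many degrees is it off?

Tangent(A1, NE) at N — off by 7.20°.

W = (0.00, 0.00) ✓; W.y = 0.00, R.y = 0.00 ✓; |WR| = 52.90 ✓; ∠(CR, RW) = 90.00° ✓; |CR| = 11.90 ✓; bearing(C→N) − bearing(C→R) = 85.00° ✓; |CN| = 11.90 ✓; ∠(CN, NE) = 82.80° ✗; |NE| = 30.90 ✓.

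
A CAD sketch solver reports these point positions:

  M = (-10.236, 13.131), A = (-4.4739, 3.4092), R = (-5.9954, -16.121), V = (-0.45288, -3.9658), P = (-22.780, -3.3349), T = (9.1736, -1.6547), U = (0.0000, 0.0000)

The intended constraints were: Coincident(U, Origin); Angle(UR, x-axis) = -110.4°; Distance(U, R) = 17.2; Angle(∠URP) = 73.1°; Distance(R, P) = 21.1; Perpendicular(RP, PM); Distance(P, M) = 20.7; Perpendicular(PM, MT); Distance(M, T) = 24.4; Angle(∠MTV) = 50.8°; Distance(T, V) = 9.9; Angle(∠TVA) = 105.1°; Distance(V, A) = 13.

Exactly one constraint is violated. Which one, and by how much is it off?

Distance(V, A) = 13 — off by 4.60.

U = (0.00, 0.00) ✓; UR at -110.4° ✓; |UR| = 17.20 ✓; ∠URP = 73.10° ✓; |RP| = 21.10 ✓; ∠(RP, PM) = 90.00° ✓; |PM| = 20.70 ✓; ∠(PM, MT) = 90.00° ✓; |MT| = 24.40 ✓; ∠MTV = 50.80° ✓; |TV| = 9.900 ✓; ∠TVA = 105.1° ✓; |VA| = 8.400 ✗.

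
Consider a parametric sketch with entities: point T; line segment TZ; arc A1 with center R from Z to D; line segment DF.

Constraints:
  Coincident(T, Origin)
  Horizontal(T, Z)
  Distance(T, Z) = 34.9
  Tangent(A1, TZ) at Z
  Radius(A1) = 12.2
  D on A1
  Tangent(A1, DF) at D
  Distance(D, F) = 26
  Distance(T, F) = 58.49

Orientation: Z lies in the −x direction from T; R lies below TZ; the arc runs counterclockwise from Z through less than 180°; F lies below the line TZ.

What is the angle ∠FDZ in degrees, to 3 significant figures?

130°

Checks: |TZ| = 34.90 ✓; |RD| = 12.20 ✓; ∠(RD, DF) = 90.00° ✓; |DF| = 26.00 ✓; |TF| = 58.49 ✓.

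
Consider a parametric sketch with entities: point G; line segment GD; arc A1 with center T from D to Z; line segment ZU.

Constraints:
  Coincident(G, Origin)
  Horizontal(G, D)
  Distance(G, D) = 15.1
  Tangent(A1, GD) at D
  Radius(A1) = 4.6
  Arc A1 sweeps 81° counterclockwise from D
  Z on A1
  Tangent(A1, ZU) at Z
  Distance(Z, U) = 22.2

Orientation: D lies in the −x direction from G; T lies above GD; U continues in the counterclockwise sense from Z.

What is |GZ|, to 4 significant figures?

11.25

Since A1 is tangent to GD there, TD ⟂ GD, so T = D + (0, 4.6) = (-15.10, 4.600). On A1, D sits at bearing -90° from T; an 81° counterclockwise sweep puts Z at bearing -9°, so Z = T + 4.6·(cos -9°, sin -9°) = (-10.56, 3.880). Then |GZ| = |Z − G| = 11.25.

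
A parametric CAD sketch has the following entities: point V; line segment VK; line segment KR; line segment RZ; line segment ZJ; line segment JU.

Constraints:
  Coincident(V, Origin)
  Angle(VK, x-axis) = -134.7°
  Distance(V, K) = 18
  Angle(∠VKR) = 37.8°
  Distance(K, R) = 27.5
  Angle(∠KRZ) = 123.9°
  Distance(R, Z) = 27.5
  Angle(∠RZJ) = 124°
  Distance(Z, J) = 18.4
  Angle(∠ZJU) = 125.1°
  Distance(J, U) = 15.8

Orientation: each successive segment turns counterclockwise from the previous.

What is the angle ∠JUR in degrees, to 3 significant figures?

67.9°

V is at the origin; VK runs at -134.7° with length 18.0, so K = (-12.7, -12.8). ∠VKR = 37.8° gives KR at 7.50° from the x-axis; with |KR| = 27.5, R = (14.6, -9.20). ∠KRZ = 123.9° gives RZ at 63.6° from the x-axis; with |RZ| = 27.5, Z = (26.8, 15.4). ∠RZJ = 124.0° gives ZJ at 120° from the x-axis; with |ZJ| = 18.4, J = (17.7, 31.4). ∠ZJU = 125.1° gives JU at 174° from the x-axis; with |JU| = 15.8, U = (2.02, 32.9). Then cos ∠JUR = UJ·UR / (|UJ||UR|), giving 67.9°.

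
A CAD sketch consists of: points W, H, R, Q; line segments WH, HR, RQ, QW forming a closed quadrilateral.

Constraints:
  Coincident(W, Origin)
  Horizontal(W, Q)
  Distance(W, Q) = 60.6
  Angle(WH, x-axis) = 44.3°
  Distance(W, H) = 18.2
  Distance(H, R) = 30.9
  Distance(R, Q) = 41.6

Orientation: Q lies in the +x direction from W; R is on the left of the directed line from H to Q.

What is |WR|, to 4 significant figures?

49.09

Checks: |HR| = 30.90 ✓; |RQ| = 41.60 ✓.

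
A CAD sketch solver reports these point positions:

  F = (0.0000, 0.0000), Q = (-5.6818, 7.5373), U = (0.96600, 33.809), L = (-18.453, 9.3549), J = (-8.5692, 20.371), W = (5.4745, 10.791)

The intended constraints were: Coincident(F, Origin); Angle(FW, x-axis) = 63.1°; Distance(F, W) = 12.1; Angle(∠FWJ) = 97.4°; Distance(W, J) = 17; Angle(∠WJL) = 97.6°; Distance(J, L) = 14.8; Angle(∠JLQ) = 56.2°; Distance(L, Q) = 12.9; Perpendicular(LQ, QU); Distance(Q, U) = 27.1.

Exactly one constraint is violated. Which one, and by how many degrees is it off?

Perpendicular(LQ, QU) — off by 6.10°.

F = (0.00, 0.00) ✓; FW at 63.10° ✓; |FW| = 12.10 ✓; ∠FWJ = 97.40° ✓; |WJ| = 17.00 ✓; ∠WJL = 97.60° ✓; |JL| = 14.80 ✓; ∠JLQ = 56.20° ✓; |LQ| = 12.90 ✓; ∠(LQ, QU) = 83.90° ✗; |QU| = 27.10 ✓.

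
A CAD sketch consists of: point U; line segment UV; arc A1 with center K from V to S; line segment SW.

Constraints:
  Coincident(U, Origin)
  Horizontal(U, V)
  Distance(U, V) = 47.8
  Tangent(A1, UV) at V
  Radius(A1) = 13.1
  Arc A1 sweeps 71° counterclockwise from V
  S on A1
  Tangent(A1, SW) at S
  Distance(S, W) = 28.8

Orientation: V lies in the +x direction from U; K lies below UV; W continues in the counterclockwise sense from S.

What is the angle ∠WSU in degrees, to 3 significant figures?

85.0°

U is at the origin; UV is horizontal with |UV| = 47.8 and V on the +x side, so V = (47.8, 0.00). Tangency of A1 to UV means the radius KV is perpendicular to UV, so K = V + (0, -13.1) = (47.8, -13.1). On A1, V sits at bearing 90° from K; a 71° counterclockwise sweep puts S at bearing 161°, so S = K + 13.1·(cos 161°, sin 161°) = (35.4, -8.84). A1 meets SW tangentially, so KS is at right angles to SW, so SW runs along (−sin 161°, cos 161°); with |SW| = 28.8, W = (26.0, -36.1). Then cos ∠WSU = SW·SU / (|SW||SU|), giving 85.0°.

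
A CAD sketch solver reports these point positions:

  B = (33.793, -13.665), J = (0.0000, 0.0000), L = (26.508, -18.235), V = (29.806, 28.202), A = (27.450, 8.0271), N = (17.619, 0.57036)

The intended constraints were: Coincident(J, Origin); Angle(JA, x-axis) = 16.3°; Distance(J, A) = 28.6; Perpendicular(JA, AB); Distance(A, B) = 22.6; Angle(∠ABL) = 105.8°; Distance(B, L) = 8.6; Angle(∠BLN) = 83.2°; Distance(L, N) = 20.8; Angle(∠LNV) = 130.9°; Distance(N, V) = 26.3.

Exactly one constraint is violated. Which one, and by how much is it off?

Distance(N, V) = 26.3 — off by 3.90.

J = (0.00, 0.00) ✓; JA at 16.30° ✓; |JA| = 28.60 ✓; ∠(JA, AB) = 90.00° ✓; |AB| = 22.60 ✓; ∠ABL = 105.8° ✓; |BL| = 8.600 ✓; ∠BLN = 83.20° ✓; |LN| = 20.80 ✓; ∠LNV = 130.9° ✓; |NV| = 30.20 ✗.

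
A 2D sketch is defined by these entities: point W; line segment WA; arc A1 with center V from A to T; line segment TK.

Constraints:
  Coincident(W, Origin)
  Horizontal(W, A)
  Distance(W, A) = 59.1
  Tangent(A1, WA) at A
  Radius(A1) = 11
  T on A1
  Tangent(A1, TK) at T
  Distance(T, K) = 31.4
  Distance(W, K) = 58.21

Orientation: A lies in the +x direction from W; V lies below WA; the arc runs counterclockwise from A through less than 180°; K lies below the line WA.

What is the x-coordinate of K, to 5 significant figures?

42.465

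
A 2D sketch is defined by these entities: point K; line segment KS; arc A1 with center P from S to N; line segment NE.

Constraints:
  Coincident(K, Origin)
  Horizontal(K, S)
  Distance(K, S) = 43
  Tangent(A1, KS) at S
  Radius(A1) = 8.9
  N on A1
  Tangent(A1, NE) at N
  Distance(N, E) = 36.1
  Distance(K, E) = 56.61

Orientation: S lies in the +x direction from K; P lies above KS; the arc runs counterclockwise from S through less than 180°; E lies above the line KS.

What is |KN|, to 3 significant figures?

52.5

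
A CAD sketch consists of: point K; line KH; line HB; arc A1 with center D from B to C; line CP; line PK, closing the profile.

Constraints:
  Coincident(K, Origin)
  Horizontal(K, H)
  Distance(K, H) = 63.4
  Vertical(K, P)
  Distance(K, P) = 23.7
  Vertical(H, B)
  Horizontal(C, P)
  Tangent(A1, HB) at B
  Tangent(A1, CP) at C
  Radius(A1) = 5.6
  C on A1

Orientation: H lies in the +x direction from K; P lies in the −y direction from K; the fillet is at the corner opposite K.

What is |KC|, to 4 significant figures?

62.47

K is at the origin; KH is horizontal with |KH| = 63.4 and H on the +x side, so H = (63.40, 0.000). K and P share the same x with |KP| = 23.7 and P on the −y side, so P = (0.000, -23.70). The virtual corner opposite K is at (63.40, -23.70). A1 meets HB tangentially, so DB is at right angles to HB and the tangent condition forces DC to be normal to CP, with radius 5.6, so the center D sits 5.6 in from both sides at D = (57.80, -18.10). That places the tangent points at B = (63.40, -18.10) on HB and C = (57.80, -23.70) on CP. Then |KC| = |C − K| = 62.47.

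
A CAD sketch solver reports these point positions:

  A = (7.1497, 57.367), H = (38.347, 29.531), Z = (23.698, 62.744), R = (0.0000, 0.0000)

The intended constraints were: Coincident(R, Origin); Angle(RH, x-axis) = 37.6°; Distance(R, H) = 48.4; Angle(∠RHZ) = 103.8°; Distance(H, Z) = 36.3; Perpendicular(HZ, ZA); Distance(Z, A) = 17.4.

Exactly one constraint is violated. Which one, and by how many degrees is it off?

Perpendicular(HZ, ZA) — off by 5.80°.

R = (0.00, 0.00) ✓; RH at 37.60° ✓; |RH| = 48.40 ✓; ∠RHZ = 103.8° ✓; |HZ| = 36.30 ✓; ∠(HZ, ZA) = 84.20° ✗; |ZA| = 17.40 ✓.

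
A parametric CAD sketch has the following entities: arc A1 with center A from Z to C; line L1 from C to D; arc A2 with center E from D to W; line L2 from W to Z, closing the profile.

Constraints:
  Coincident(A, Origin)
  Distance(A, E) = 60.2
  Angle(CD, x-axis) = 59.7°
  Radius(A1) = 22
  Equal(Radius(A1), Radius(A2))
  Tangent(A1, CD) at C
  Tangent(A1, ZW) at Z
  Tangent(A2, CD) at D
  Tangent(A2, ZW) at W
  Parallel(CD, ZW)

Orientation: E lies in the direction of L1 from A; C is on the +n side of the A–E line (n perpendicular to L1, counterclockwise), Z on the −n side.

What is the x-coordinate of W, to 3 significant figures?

49.4

Tangency of A1 to both parallel lines with radius 22.0 puts C and Z at A ± 22.0·n: C = (-19.0, 11.1), Z = (19.0, -11.1). Equal radii place D and W the same way about E: D = E + 22.0·n = (11.4, 63.1), W = E − 22.0·n = (49.4, 40.9). So W.x = 49.4.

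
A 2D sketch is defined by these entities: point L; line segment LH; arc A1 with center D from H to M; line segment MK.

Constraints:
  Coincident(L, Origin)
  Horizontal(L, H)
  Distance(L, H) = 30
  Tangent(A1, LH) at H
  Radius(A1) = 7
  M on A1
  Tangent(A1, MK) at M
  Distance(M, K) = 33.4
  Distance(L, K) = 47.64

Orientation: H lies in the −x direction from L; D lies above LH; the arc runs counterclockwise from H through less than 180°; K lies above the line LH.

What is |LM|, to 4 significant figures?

24.16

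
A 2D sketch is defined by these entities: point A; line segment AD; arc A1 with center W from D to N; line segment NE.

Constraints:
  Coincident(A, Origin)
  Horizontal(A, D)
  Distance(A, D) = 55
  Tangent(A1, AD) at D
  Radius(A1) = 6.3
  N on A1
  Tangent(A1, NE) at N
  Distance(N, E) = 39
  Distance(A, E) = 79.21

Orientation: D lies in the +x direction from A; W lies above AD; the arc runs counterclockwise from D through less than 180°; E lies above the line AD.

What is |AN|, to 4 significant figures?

61.52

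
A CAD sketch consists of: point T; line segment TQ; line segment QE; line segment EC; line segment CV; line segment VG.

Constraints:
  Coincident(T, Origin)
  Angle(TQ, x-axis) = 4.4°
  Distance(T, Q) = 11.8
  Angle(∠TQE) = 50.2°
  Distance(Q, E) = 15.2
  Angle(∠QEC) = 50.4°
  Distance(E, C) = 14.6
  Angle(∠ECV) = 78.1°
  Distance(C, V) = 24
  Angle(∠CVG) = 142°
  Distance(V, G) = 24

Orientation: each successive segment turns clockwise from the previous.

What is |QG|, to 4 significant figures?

32.86

T is at the origin; TQ runs at 4.4° with length 11.8, so Q = (11.77, 0.9053). ∠TQE = 50.2° gives QE at -125.4° from the x-axis; with |QE| = 15.2, E = (2.960, -11.48). ∠QEC = 50.4° gives EC at 105.0° from the x-axis; with |EC| = 14.6, C = (-0.8186, 2.618). ∠ECV = 78.1° gives CV at 3.100° from the x-axis; with |CV| = 24.0, V = (23.15, 3.916). ∠CVG = 142.0° gives VG at -34.90° from the x-axis; with |VG| = 24.0, G = (42.83, -9.816). Then |QG| = |G − Q| = 32.86.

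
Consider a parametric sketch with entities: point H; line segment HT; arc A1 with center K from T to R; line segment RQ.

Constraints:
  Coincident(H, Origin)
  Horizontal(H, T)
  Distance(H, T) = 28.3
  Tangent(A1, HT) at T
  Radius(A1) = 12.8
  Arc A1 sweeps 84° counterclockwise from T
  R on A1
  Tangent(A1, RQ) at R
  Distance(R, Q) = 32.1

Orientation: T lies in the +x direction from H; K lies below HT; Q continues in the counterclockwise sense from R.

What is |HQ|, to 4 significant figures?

45.07

H is at the origin; HT is horizontal with |HT| = 28.3 and T on the +x side, so T = (28.30, 0.000). Tangency of A1 to HT means the radius KT is perpendicular to HT, so K = T + (0, -12.8) = (28.30, -12.80). On A1, T sits at bearing 90° from K; an 84° counterclockwise sweep puts R at bearing 174°, so R = K + 12.8·(cos 174°, sin 174°) = (15.57, -11.46). Tangency of A1 to RQ means the radius KR is perpendicular to RQ, so RQ runs along (−sin 174°, cos 174°); with |RQ| = 32.1, Q = (12.21, -43.39). Then |HQ| = |Q − H| = 45.07.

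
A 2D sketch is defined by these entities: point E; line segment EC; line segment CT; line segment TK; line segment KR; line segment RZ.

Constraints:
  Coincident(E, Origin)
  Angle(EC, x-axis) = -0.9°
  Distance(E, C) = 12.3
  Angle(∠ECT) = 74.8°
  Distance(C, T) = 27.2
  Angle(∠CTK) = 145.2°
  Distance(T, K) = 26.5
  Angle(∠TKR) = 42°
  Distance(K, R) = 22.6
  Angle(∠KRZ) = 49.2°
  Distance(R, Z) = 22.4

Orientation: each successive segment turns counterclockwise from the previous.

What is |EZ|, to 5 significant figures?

37.858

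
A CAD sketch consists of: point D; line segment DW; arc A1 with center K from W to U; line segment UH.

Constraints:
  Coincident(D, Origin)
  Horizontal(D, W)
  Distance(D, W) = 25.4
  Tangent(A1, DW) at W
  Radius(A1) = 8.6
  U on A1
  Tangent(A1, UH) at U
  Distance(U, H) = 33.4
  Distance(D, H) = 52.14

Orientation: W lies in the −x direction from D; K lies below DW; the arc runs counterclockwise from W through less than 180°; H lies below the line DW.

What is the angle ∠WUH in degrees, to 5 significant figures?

131.41°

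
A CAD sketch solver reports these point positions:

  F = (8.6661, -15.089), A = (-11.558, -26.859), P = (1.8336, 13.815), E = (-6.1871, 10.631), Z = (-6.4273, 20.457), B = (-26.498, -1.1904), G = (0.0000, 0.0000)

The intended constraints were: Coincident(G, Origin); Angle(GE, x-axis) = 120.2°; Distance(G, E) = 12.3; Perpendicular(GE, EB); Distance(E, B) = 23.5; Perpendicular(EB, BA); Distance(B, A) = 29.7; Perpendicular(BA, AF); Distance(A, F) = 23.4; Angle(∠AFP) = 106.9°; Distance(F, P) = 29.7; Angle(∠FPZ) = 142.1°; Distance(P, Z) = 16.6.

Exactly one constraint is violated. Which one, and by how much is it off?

Distance(P, Z) = 16.6 — off by 6.00.

G = (0.00, 0.00) ✓; GE at 120.2° ✓; |GE| = 12.30 ✓; ∠(GE, EB) = 90.00° ✓; |EB| = 23.50 ✓; ∠(EB, BA) = 90.00° ✓; |BA| = 29.70 ✓; ∠(BA, AF) = 90.00° ✓; |AF| = 23.40 ✓; ∠AFP = 106.9° ✓; |FP| = 29.70 ✓; ∠FPZ = 142.1° ✓; |PZ| = 10.60 ✗.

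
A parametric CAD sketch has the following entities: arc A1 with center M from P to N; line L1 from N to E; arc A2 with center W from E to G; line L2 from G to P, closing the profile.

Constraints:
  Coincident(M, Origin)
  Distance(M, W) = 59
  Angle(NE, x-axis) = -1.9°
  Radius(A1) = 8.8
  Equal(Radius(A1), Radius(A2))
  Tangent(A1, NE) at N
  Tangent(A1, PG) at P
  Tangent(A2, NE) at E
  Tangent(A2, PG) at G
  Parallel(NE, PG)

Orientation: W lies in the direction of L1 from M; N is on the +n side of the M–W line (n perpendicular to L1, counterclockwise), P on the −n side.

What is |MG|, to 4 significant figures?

59.65

Tangency of A1 to both parallel lines with radius 8.8 puts N and P at M ± 8.8·n: N = (0.2918, 8.795), P = (-0.2918, -8.795). Equal radii place E and G the same way about W: E = W + 8.8·n = (59.26, 6.839), G = W − 8.8·n = (58.68, -10.75). Then |MG| = |G − M| = 59.65.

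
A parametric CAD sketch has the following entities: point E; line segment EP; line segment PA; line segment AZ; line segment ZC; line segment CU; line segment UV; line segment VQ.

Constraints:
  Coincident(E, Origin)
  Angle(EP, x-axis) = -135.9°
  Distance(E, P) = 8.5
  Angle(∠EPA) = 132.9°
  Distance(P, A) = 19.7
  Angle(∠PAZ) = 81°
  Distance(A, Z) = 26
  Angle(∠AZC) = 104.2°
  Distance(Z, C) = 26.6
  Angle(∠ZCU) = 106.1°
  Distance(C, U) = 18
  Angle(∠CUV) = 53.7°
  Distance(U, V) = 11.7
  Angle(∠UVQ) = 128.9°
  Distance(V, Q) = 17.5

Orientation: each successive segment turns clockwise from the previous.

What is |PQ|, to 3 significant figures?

30.4

∠CUV = 53.7° gives UV at 162° from the x-axis; with |UV| = 11.7, V = (0.734, 8.09). ∠UVQ = 128.9° gives VQ at 111° from the x-axis; with |VQ| = 17.5, Q = (-5.51, 24.4). Then |PQ| = |Q − P| = 30.4.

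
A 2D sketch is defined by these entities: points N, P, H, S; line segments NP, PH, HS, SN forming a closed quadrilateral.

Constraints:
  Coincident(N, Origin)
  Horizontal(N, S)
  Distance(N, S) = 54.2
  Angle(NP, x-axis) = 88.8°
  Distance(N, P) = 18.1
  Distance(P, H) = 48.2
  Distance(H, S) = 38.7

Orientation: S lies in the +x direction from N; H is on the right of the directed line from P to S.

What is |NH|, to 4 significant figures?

33.84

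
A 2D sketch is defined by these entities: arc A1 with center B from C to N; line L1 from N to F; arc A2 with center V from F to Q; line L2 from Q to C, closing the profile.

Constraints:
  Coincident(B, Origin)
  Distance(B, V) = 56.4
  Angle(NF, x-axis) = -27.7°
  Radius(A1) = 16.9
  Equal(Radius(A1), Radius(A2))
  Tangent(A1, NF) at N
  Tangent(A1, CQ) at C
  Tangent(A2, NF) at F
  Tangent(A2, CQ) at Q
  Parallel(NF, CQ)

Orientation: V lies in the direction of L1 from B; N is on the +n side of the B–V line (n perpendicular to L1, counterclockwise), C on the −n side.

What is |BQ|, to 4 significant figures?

58.88

The slot axis is L1's direction at -27.7°, so u = (cos -27.7°, sin -27.7°) = (0.8854, -0.4648) and n = (−sin -27.7°, cos -27.7°) = (0.4648, 0.8854). B is at the origin and V lies 56.4 along u from B, so V = 56.4·u = (49.94, -26.22). Tangency of A1 to both parallel lines with radius 16.9 puts N and C at B ± 16.9·n: N = (7.856, 14.96), C = (-7.856, -14.96). Equal radii place F and Q the same way about V: F = V + 16.9·n = (57.79, -11.25), Q = V − 16.9·n = (42.08, -41.18). Then |BQ| = |Q − B| = 58.88.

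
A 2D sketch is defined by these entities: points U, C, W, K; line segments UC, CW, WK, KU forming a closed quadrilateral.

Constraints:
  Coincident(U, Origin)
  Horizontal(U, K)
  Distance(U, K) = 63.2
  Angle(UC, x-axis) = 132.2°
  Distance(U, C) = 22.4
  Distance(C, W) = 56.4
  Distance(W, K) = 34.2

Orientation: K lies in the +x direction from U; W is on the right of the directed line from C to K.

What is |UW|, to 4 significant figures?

35.18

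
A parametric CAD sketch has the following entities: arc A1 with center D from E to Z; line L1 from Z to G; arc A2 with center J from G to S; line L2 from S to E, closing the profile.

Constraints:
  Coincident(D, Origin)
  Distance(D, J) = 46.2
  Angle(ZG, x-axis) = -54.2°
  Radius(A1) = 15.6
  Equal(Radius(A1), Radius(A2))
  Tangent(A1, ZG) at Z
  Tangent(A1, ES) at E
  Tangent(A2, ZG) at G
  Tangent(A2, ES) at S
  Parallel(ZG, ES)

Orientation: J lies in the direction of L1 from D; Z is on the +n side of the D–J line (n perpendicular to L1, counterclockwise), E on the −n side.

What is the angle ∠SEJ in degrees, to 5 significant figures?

18.658°

The slot axis is L1's direction at -54.2°, so u = (cos -54.2°, sin -54.2°) = (0.58496, -0.81106) and n = (−sin -54.2°, cos -54.2°) = (0.81106, 0.58496). D is at the origin and J lies 46.2 along u from D, so J = 46.2·u = (27.025, -37.471). Tangency of A1 to both parallel lines with radius 15.6 puts Z and E at D ± 15.6·n: Z = (12.653, 9.1253), E = (-12.653, -9.1253). Equal radii place G and S the same way about J: G = J + 15.6·n = (39.678, -28.346), S = J − 15.6·n = (14.372, -46.596). Then cos ∠SEJ = ES·EJ / (|ES||EJ|), giving 18.658°.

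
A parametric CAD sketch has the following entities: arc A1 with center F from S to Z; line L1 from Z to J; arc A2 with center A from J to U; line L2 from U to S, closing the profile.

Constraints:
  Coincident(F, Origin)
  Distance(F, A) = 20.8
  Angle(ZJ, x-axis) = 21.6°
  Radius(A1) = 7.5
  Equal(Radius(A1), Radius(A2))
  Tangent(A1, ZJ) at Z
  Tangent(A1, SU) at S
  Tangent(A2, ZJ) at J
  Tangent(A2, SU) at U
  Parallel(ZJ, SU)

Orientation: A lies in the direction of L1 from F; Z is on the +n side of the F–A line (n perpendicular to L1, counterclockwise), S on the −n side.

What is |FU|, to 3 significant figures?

22.1

Tangency of A1 to both parallel lines with radius 7.5 puts Z and S at F ± 7.5·n: Z = (-2.76, 6.97), S = (2.76, -6.97). Equal radii place J and U the same way about A: J = A + 7.5·n = (16.6, 14.6), U = A − 7.5·n = (22.1, 0.684). Then |FU| = |U − F| = 22.1.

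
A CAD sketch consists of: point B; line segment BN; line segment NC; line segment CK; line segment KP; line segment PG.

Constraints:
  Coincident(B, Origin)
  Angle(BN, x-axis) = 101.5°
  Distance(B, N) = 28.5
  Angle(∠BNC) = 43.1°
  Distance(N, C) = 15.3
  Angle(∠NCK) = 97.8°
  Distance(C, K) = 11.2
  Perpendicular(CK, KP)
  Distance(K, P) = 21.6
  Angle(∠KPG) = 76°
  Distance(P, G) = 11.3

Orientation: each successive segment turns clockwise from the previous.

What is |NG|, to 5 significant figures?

4.3697

The perpendicularity gives KP at right angles to CK, so KP runs at 152.40°; with |KP| = 21.6, P = (-17.541, 19.147). ∠KPG = 76.0° gives PG at 48.400° from the x-axis; with |PG| = 11.3, G = (-10.039, 27.597). Then |NG| = |G − N| = 4.3697.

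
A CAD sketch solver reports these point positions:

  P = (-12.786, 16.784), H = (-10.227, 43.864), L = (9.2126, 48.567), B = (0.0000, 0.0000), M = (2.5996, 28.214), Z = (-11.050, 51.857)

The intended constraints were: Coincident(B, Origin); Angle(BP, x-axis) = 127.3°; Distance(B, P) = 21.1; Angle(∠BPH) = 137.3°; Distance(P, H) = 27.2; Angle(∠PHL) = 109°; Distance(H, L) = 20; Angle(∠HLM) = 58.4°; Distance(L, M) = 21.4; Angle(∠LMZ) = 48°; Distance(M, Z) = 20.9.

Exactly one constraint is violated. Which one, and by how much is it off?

Distance(M, Z) = 20.9 — off by 6.40.

B = (0.00, 0.00) ✓; BP at 127.3° ✓; |BP| = 21.10 ✓; ∠BPH = 137.3° ✓; |PH| = 27.20 ✓; ∠PHL = 109.0° ✓; |HL| = 20.00 ✓; ∠HLM = 58.40° ✓; |LM| = 21.40 ✓; ∠LMZ = 48.00° ✓; |MZ| = 27.30 ✗.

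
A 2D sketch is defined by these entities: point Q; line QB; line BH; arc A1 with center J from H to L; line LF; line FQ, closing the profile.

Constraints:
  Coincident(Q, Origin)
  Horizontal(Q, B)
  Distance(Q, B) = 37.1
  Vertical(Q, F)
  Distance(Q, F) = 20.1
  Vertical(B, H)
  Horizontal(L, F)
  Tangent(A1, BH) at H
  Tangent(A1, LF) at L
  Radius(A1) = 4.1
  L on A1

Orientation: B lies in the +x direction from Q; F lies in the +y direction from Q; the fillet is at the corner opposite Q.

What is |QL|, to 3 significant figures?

38.6

Q is at the origin; QB is horizontal with |QB| = 37.1 and B on the +x side, so B = (37.1, 0.00). Q and F share the same x with |QF| = 20.1 and F on the +y side, so F = (0.00, 20.1). The virtual corner opposite Q is at (37.1, 20.1). A1 meets BH tangentially, so JH is at right angles to BH and the tangent condition forces JL to be normal to LF, with radius 4.1, so the center J sits 4.1 in from both sides at J = (33.0, 16.0). That places the tangent points at H = (37.1, 16.0) on BH and L = (33.0, 20.1) on LF. Then |QL| = |L − Q| = 38.6.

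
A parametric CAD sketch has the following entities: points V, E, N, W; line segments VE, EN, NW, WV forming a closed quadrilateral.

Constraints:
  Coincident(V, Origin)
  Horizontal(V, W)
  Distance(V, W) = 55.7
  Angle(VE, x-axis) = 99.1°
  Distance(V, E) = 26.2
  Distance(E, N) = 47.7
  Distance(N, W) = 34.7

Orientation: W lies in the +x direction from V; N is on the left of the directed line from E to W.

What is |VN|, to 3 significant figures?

53.9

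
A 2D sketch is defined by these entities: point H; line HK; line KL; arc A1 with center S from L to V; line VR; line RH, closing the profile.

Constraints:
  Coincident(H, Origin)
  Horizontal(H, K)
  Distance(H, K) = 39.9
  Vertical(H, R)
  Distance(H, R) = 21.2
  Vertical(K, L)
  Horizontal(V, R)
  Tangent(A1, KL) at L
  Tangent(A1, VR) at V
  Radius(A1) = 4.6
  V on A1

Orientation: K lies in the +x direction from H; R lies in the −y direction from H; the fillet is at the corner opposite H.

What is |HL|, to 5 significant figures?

43.215

The virtual corner opposite H is at (39.900, -21.200). A1 meets KL tangentially, so SL is at right angles to KL and the tangent condition forces SV to be normal to VR, with radius 4.6, so the center S sits 4.6 in from both sides at S = (35.300, -16.600). That places the tangent points at L = (39.900, -16.600) on KL and V = (35.300, -21.200) on VR. Then |HL| = |L − H| = 43.215.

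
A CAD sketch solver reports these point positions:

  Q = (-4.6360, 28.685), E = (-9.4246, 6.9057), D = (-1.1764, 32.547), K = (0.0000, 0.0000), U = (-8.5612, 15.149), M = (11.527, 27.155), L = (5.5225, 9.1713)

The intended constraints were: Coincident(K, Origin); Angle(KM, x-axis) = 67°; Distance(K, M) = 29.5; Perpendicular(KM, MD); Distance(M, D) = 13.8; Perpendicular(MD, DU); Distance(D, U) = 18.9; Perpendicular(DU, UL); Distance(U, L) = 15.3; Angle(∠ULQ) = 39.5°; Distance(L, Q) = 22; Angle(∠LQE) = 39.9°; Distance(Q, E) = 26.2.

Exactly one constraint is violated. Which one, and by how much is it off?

Distance(Q, E) = 26.2 — off by 3.90.

K = (0.00, 0.00) ✓; KM at 67.00° ✓; |KM| = 29.50 ✓; ∠(KM, MD) = 90.00° ✓; |MD| = 13.80 ✓; ∠(MD, DU) = 90.00° ✓; |DU| = 18.90 ✓; ∠(DU, UL) = 90.00° ✓; |UL| = 15.30 ✓; ∠ULQ = 39.50° ✓; |LQ| = 22.00 ✓; ∠LQE = 39.90° ✓; |QE| = 22.30 ✗.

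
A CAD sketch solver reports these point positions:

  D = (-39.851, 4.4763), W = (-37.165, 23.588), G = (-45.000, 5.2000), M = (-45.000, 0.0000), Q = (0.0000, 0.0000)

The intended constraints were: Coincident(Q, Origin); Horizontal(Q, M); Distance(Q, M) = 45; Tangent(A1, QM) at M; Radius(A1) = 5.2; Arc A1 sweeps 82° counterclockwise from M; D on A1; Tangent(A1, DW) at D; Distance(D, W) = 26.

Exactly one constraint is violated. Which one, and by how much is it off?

Distance(D, W) = 26 — off by 6.70.

Q = (0.00, 0.00) ✓; Q.y = 0.00, M.y = 0.00 ✓; |QM| = 45.00 ✓; ∠(GM, MQ) = 90.00° ✓; |GM| = 5.200 ✓; bearing(G→D) − bearing(G→M) = 82.00° ✓; |GD| = 5.200 ✓; ∠(GD, DW) = 90.00° ✓; |DW| = 19.30 ✗.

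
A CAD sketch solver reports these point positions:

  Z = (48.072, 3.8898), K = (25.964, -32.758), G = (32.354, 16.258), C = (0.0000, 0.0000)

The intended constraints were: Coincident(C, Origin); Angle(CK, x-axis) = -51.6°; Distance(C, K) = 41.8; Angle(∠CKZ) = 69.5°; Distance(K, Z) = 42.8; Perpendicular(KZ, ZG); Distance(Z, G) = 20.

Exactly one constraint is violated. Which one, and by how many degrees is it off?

Perpendicular(KZ, ZG) — off by 7.10°.

C = (0.00, 0.00) ✓; CK at -51.60° ✓; |CK| = 41.80 ✓; ∠CKZ = 69.50° ✓; |KZ| = 42.80 ✓; ∠(KZ, ZG) = 82.90° ✗; |ZG| = 20.00 ✓.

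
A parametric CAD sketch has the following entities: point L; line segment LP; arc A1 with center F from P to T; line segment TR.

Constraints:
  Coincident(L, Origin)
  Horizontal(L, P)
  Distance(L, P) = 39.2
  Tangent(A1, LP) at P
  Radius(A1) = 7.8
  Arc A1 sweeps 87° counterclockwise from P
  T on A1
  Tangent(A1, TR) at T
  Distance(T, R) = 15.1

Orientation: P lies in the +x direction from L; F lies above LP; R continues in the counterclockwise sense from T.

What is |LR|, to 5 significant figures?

52.800

L is at the origin; L and P share the same y with |LP| = 39.2 and P on the +x side, so P = (39.200, 0.0000). The tangent condition forces FP to be normal to LP, so F = P + (0, 7.8) = (39.200, 7.8000). On A1, P sits at bearing -90° from F; an 87° counterclockwise sweep puts T at bearing -3°, so T = F + 7.8·(cos -3°, sin -3°) = (46.989, 7.3918). The tangent condition forces FT to be normal to TR, so TR runs along (−sin -3°, cos -3°); with |TR| = 15.1, R = (47.780, 22.471). Then |LR| = |R − L| = 52.800.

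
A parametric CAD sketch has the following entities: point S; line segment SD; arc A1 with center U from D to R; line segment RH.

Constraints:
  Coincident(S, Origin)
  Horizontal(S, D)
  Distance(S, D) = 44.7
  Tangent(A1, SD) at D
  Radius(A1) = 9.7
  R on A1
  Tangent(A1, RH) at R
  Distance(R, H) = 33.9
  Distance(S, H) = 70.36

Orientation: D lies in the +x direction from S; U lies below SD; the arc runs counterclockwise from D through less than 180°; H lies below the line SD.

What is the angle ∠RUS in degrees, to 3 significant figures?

46.0°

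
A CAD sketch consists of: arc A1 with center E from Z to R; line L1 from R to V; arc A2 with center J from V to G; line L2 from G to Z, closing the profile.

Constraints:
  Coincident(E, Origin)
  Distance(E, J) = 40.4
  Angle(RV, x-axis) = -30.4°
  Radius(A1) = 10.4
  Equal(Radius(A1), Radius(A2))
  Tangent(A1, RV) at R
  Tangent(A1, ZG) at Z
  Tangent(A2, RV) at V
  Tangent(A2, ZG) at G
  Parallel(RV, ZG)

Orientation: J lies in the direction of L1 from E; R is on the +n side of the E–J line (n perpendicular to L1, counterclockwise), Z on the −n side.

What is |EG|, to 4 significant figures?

41.72

The slot axis is L1's direction at -30.4°, so u = (cos -30.4°, sin -30.4°) = (0.8625, -0.5060) and n = (−sin -30.4°, cos -30.4°) = (0.5060, 0.8625). E is at the origin and J lies 40.4 along u from E, so J = 40.4·u = (34.85, -20.44). Tangency of A1 to both parallel lines with radius 10.4 puts R and Z at E ± 10.4·n: R = (5.263, 8.970), Z = (-5.263, -8.970). Equal radii place V and G the same way about J: V = J + 10.4·n = (40.11, -11.47), G = J − 10.4·n = (29.58, -29.41). Then |EG| = |G − E| = 41.72.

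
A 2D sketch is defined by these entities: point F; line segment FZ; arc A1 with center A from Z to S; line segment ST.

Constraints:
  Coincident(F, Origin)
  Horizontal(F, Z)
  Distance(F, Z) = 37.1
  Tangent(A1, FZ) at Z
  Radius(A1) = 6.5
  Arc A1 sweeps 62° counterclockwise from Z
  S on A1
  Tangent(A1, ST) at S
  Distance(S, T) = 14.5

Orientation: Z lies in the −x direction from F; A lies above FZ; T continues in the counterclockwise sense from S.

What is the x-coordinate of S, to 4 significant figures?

-31.36

F is at the origin; FZ is horizontal with |FZ| = 37.1 and Z on the −x side, so Z = (-37.10, 0.000). Since A1 is tangent to FZ there, AZ ⟂ FZ, so A = Z + (0, 6.5) = (-37.10, 6.500). On A1, Z sits at bearing -90° from A; a 62° counterclockwise sweep puts S at bearing -28°, so S = A + 6.5·(cos -28°, sin -28°) = (-31.36, 3.448). So S.x = -31.36.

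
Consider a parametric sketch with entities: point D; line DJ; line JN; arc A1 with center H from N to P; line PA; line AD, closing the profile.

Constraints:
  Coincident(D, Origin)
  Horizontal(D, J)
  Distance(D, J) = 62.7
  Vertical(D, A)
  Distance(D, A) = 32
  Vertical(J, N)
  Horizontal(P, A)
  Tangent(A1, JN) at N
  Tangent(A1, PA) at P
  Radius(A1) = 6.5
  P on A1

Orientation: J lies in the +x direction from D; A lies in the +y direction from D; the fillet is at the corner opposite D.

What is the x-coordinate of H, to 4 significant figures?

56.20

D is at the origin; DJ is horizontal with |DJ| = 62.7 and J on the +x side, so J = (62.70, 0.000). D and A share the same x with |DA| = 32.0 and A on the +y side, so A = (0.000, 32.00). The virtual corner opposite D is at (62.70, 32.00). Tangency of A1 to JN means the radius HN is perpendicular to JN and the tangent condition forces HP to be normal to PA, with radius 6.5, so the center H sits 6.5 in from both sides at H = (56.20, 25.50). So H.x = 56.20.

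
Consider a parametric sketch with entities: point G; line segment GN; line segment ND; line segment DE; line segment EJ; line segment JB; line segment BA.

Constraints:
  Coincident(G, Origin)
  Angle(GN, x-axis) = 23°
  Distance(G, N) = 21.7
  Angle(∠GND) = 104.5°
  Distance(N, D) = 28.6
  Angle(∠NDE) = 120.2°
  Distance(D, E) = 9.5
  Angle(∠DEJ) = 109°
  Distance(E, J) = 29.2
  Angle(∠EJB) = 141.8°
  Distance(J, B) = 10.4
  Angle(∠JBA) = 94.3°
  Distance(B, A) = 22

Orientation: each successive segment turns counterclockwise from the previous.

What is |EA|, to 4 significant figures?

35.21

G is at the origin; GN runs at 23.0° with length 21.7, so N = (19.97, 8.479). ∠GND = 104.5° gives ND at 98.50° from the x-axis; with |ND| = 28.6, D = (15.75, 36.76). ∠NDE = 120.2° gives DE at 158.3° from the x-axis; with |DE| = 9.5, E = (6.921, 40.28). ∠DEJ = 109.0° gives EJ at -130.7° from the x-axis; with |EJ| = 29.2, J = (-12.12, 18.14). ∠EJB = 141.8° gives JB at -92.50° from the x-axis; with |JB| = 10.4, B = (-12.57, 7.750). ∠JBA = 94.3° gives BA at -6.800° from the x-axis; with |BA| = 22.0, A = (9.271, 5.145). Then |EA| = |A − E| = 35.21.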